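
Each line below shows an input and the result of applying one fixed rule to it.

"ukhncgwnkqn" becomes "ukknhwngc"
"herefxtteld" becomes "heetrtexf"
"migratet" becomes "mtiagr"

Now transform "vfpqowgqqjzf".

The pattern: delete the last 2 characters, then take characters alternately from the front and the back (1st, last, 2nd, 2nd-last, ...).
On "vfpqowgqqjzf": the first step gives "vfpqowgqqj", and the second then gives "vjfqpqqgow".

vjfqpqqgow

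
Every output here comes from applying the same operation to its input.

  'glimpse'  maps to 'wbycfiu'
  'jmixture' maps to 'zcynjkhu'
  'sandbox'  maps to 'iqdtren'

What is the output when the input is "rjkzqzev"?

hzapgpul

The transformation: shift every letter 10 places backward in the alphabet (wrapping around).
For "rjkzqzev" the result is "hzapgpul".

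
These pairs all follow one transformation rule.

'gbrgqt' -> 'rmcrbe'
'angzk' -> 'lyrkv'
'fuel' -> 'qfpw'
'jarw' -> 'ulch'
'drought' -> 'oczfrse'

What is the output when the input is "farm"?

qlcx

Looking at the pairs, the operation is to shift every letter 11 places forward in the alphabet (wrapping around).
For "farm" the result is "qlcx".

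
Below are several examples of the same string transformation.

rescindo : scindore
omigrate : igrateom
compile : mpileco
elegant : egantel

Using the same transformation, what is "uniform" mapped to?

iformun

The pattern: move the first 2 characters to the end (rotate left by 2).
Doing the same to "uniform": "iformun".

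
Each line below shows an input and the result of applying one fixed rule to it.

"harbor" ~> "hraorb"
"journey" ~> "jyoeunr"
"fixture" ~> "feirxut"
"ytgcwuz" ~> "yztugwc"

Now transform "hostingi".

hiogsnti

Looking at the pairs, the operation is to take characters alternately from the front and the back (1st, last, 2nd, 2nd-last, ...).
For "hostingi" the result is "hiogsnti".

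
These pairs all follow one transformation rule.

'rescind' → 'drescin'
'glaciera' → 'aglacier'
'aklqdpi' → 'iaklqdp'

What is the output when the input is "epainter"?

Looking at the pairs, the operation is to move the last character to the front.
For "epainter" the result is "repainte".

repainte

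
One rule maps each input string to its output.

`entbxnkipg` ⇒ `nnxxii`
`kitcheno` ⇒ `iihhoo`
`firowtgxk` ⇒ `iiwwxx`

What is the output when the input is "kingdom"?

The rule is to keep one character in every 3, starting at position 2 (positions 2nd, 5th, 8th, ...), then double every character.
So "kingdom" becomes "iidd".

iidd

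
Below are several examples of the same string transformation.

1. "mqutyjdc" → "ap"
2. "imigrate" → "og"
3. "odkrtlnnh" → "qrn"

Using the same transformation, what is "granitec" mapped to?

gz

The pattern: keep one character in every 3, starting at position 3 (positions 3rd, 6th, 9th, ...), then shift every letter 6 places forward in the alphabet (wrapping around).
Applying both steps to "granitec": "at", then "gz".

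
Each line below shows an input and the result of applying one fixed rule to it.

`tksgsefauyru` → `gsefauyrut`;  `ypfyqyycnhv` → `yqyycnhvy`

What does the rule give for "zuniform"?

iformz

The pattern: move the first 3 characters to the end (rotate left by 3), then delete the last 2 characters.
On "zuniform": the first step gives "iformzun", and the second then gives "iformz".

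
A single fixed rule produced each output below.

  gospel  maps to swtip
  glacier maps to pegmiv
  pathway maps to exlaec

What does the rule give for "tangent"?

erkirx

In each case the input is transformed by: delete the first character, then shift every letter 4 places forward in the alphabet (wrapping around).
On "tangent": the first step gives "angent", and the second then gives "erkirx".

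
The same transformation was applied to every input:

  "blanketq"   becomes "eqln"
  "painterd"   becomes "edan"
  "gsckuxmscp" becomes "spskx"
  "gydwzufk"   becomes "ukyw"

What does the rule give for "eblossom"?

smbo

The rule is to keep every other character starting from the second (positions 2nd, 4th, 6th, ...), then move the last 2 characters to the front (rotate right by 2).
For "eblossom", step one produces "bosm"; step two turns that into "smbo".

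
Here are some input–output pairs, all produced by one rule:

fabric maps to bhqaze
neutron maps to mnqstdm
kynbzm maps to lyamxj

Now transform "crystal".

The transformation: reverse the string, then shift every letter 1 place backward in the alphabet (wrapping around).
On "crystal" that produces "kzsrxqb".

kzsrxqb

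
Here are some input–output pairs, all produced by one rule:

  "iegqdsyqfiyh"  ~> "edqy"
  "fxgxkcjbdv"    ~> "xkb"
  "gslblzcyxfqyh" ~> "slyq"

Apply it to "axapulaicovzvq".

Each output is the input with this applied: keep one character in every 3, starting at position 2 (positions 2nd, 5th, 8th, ...).
For "axapulaicovzvq" the result is "xuivq".

xuivq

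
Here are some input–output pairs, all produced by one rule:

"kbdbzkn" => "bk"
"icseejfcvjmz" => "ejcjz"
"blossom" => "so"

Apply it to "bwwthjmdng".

tjdg

The pattern: delete the first 2 characters, then keep every other character starting from the second (positions 2nd, 4th, 6th, ...).
Working it through for "bwwthjmdng": intermediate "wthjmdng", final "tjdg".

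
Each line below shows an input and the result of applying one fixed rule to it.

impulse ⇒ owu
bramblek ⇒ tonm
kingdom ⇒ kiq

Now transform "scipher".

The pattern: shift every letter 2 places forward in the alphabet (wrapping around), then keep every other character starting from the second (positions 2nd, 4th, 6th, ...).
"scipher" → "erg".

erg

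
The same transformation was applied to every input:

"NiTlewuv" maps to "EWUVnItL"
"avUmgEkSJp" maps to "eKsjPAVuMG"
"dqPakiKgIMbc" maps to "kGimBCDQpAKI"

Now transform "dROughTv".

Each output is the input with this applied: flip the case of every letter, then swap the front and back halves of the string.
Starting from "dROughTv": after the first operation, "DroUGHtV"; after the second, "GHtVDroU".

GHtVDroU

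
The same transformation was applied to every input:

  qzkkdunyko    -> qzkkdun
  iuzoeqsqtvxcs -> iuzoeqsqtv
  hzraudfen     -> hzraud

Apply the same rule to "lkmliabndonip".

In each case the input is transformed by: delete the last 3 characters.
Applying that to "lkmliabndonip" gives "lkmliabndo".

lkmliabndo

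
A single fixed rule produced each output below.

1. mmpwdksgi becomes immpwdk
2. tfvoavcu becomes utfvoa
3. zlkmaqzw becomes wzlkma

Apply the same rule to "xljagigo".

What's happening: move the last character to the front, then delete the last 2 characters.
Starting from "xljagigo": after the first operation, "oxljagig"; after the second, "oxljag".

oxljag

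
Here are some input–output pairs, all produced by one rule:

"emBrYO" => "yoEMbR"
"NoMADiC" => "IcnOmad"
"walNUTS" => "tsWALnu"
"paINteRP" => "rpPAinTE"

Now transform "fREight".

HTFreIG

The transformation: flip the case of every letter, then move the last 2 characters to the front (rotate right by 2).
Working it through for "fREight": intermediate "FreIGHT", final "HTFreIG".
(Check on "NoMADiC": → "nOmadIc" → "IcnOmad" ✓)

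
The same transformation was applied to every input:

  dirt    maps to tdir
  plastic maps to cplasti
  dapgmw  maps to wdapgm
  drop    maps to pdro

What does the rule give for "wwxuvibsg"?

gwwxuvibs

Rule — move the last character to the front.
So "wwxuvibsg" becomes "gwwxuvibs".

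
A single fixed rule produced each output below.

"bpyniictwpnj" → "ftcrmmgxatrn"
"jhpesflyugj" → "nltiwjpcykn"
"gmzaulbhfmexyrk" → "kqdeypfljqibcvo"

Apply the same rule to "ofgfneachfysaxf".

sjkjriegljcwebj

The rule is to shift every letter 4 places forward in the alphabet (wrapping around).
"ofgfneachfysaxf" → "sjkjriegljcwebj".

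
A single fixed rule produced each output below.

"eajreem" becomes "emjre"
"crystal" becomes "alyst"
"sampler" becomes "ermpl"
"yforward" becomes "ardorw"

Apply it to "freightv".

htveig

What's happening: delete the first 2 characters, then move the first 3 characters to the end (rotate left by 3).
For "freightv", step one produces "eightv"; step two turns that into "htveig".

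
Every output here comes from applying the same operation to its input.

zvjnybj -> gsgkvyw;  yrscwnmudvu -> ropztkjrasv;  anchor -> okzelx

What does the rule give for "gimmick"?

hfjjfzd

The rule is to swap the first and last characters, then shift every letter 3 places backward in the alphabet (wrapping around).
Working it through for "gimmick": intermediate "kimmicg", final "hfjjfzd".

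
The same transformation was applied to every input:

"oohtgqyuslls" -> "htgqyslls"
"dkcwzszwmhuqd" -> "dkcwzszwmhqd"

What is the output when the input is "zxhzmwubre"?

zxhzmwbr

Each output is the input with this applied: remove every vowel.
"zxhzmwubre" → "zxhzmwbr".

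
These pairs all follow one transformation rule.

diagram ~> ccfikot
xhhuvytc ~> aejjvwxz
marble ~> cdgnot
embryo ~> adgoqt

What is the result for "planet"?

The rule is to shift every letter 2 places forward in the alphabet (wrapping around), then sort the characters into alphabetical order.
Applying both steps to "planet": "rncpgv", then "cgnprv".

cgnprv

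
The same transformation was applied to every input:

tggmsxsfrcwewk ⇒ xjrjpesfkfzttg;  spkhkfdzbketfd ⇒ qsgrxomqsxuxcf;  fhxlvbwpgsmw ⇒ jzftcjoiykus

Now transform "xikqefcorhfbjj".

The transformation: reverse the string, then shift every letter 13 places forward in the alphabet (wrapping around) — i.e. ROT13.
On "xikqefcorhfbjj": the first step gives "jjbfhrocfeqkix", and the second then gives "wwosuebpsrdxvk".

wwosuebpsrdxvk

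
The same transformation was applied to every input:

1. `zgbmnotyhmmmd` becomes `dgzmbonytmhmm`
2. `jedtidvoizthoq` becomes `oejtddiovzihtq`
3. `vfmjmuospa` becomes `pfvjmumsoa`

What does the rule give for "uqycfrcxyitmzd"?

zqucyrfxciymtd

What's happening: swap each adjacent pair of characters (1↔2, 3↔4, ...), then move the last character to the front.
Applying both steps to "uqycfrcxyitmzd": "qucyrfxciymtdz", then "zqucyrfxciymtd".
(Check on "zgbmnotyhmmmd": → "gzmbonytmhmmd" → "dgzmbonytmhmm" ✓)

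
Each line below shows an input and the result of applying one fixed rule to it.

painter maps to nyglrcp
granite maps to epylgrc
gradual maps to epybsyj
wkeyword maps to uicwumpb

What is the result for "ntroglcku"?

lrpmejais

Rule — shift every letter 2 places backward in the alphabet (wrapping around).
For "ntroglcku" the result is "lrpmejais".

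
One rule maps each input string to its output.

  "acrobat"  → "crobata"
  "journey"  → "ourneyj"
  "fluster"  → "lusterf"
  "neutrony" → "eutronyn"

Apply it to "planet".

What's happening: move the first character to the end.
Applying that to "planet" gives "lanetp".

lanetp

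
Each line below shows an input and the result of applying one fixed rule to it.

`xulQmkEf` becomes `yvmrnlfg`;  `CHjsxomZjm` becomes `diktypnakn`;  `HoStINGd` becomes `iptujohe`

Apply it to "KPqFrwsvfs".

In each case the input is transformed by: shift every letter 1 place forward in the alphabet (wrapping around), then convert every letter to lowercase.
For "KPqFrwsvfs", step one produces "LQrGsxtwgt"; step two turns that into "lqrgsxtwgt".

lqrgsxtwgt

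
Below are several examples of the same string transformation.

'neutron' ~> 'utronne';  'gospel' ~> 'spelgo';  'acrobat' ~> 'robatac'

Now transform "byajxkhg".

The pattern: move the first 2 characters to the end (rotate left by 2).
Applying that to "byajxkhg" gives "ajxkhgby".

ajxkhgby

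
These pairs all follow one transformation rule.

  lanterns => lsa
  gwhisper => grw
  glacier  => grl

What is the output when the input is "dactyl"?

In each case the input is transformed by: take characters alternately from the front and the back (1st, last, 2nd, 2nd-last, ...), then keep only the first 3 characters.
"dactyl" → "dla".

dla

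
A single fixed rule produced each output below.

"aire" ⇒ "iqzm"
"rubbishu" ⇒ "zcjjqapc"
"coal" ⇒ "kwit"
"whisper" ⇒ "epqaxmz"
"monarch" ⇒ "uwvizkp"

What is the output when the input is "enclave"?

mvktidm

What's happening: shift every letter 8 places forward in the alphabet (wrapping around).
So "enclave" becomes "mvktidm".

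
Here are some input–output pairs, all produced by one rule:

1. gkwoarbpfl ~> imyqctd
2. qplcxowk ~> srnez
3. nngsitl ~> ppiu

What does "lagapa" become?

What's happening: shift every letter 2 places forward in the alphabet (wrapping around), then delete the last 3 characters.
Applying both steps to "lagapa": "ncicrc", then "nci".
(Check on "nngsitl": → "ppiukvn" → "ppiu" ✓)

nci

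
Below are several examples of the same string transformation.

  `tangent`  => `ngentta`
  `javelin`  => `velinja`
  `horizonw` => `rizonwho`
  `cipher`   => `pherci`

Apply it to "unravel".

Looking at the pairs, the operation is to move the first 2 characters to the end (rotate left by 2).
On "unravel" that produces "ravelun".

ravelun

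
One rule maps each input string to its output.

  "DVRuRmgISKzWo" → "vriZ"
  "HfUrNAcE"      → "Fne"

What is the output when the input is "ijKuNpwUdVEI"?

The transformation: keep one character in every 3, starting at position 2 (positions 2nd, 5th, 8th, ...), then flip the case of every letter.
Starting from "ijKuNpwUdVEI": after the first operation, "jNUE"; after the second, "Jnue".

Jnue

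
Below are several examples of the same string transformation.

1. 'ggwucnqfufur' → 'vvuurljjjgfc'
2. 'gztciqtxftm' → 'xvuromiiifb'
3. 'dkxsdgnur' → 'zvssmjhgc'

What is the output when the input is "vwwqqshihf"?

In each case the input is transformed by: shift every letter 11 places backward in the alphabet (wrapping around), then sort the characters into reverse alphabetical order.
For "vwwqqshihf", step one produces "kllffhwxwu"; step two turns that into "xwwullkhff".

xwwullkhff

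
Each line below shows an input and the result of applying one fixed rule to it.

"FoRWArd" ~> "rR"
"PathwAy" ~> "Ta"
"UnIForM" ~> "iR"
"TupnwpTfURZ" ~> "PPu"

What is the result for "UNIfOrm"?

The pattern: keep one character in every 3, starting at position 3 (positions 3rd, 6th, 9th, ...), then flip the case of every letter.
For "UNIfOrm", step one produces "Ir"; step two turns that into "iR".

iR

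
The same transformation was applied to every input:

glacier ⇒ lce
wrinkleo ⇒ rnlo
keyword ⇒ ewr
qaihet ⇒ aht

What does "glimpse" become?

lms

The rule is to keep every other character starting from the second (positions 2nd, 4th, 6th, ...).
Doing the same to "glimpse": "lms".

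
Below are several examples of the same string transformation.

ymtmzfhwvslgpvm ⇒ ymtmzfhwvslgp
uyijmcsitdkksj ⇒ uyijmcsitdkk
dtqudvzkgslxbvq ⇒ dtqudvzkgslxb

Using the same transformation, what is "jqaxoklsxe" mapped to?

Each output is the input with this applied: delete the last 2 characters.
"jqaxoklsxe" → "jqaxokls".

jqaxokls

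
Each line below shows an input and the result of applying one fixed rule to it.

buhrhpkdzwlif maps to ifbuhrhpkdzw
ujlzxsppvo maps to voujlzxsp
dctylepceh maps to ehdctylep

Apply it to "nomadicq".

The transformation: move the last 2 characters to the front (rotate right by 2), then delete the last character.
Working it through for "nomadicq": intermediate "cqnomadi", final "cqnomad".

cqnomad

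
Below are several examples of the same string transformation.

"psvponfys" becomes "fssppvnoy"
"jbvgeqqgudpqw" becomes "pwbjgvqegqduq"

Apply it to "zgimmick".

kcgzmiim

Looking at the pairs, the operation is to swap each adjacent pair of characters (1↔2, 3↔4, ...), then move the last 2 characters to the front (rotate right by 2).
On "zgimmick": the first step gives "gzmiimkc", and the second then gives "kcgzmiim".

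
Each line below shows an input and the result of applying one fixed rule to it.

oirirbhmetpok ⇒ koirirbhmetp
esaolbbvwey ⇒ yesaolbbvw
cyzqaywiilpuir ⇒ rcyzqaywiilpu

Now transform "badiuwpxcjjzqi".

ibadiuwpxcjjz

Each output is the input with this applied: move the last character to the front, then delete the last character.
On "badiuwpxcjjzqi": the first step gives "ibadiuwpxcjjzq", and the second then gives "ibadiuwpxcjjz".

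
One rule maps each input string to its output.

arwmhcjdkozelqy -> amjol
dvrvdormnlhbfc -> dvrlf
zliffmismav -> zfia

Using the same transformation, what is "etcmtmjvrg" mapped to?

emjg

Rule — keep one character in every 3, starting at position 1 (positions 1st, 4th, 7th, ...).
On "etcmtmjvrg" that produces "emjg".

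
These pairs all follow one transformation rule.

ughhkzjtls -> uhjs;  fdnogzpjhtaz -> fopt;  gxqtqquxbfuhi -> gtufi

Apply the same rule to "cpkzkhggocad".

What's happening: keep one character in every 3, starting at position 1 (positions 1st, 4th, 7th, ...).
On "cpkzkhggocad" that produces "czgc".

czgc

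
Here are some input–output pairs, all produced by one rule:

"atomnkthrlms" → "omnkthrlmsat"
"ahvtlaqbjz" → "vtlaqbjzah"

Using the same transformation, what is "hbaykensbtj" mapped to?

aykensbtjhb

In each case the input is transformed by: move the first 2 characters to the end (rotate left by 2).
On "hbaykensbtj" that produces "aykensbtjhb".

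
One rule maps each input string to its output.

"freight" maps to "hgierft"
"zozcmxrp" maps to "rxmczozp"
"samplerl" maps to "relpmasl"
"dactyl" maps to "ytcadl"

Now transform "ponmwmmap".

Rule — move the last character to the front, then reverse the string.
Working it through for "ponmwmmap": intermediate "pponmwmma", final "ammwmnopp".

ammwmnopp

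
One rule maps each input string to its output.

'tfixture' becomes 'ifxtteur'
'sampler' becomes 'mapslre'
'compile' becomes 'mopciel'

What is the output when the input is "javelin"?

vaejlni

The pattern: move the first 2 characters to the end (rotate left by 2), then take characters alternately from the front and the back (1st, last, 2nd, 2nd-last, ...).
Applying that to "javelin" gives "vaejlni".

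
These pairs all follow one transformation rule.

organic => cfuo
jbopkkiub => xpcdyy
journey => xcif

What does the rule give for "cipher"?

qwd

What's happening: shift every letter 12 places backward in the alphabet (wrapping around), then delete the last 3 characters.
Working it through for "cipher": intermediate "qwdvsf", final "qwd".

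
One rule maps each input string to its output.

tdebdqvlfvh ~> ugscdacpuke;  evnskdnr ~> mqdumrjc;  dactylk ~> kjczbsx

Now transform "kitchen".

dmjhsbg

The rule is to move the last 2 characters to the front (rotate right by 2), then shift every letter 1 place backward in the alphabet (wrapping around).
On "kitchen": the first step gives "enkitch", and the second then gives "dmjhsbg".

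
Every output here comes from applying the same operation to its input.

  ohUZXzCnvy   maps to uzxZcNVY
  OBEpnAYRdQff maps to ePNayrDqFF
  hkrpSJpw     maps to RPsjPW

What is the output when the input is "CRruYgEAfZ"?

RUyGeaFz

Looking at the pairs, the operation is to flip the case of every letter, then delete the first 2 characters.
"CRruYgEAfZ" → "crRUyGeaFz" → "RUyGeaFz".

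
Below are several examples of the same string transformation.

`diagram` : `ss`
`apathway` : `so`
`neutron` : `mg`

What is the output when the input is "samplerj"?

The rule is to keep one character in every 3, starting at position 3 (positions 3rd, 6th, 9th, ...), then shift every letter 8 places backward in the alphabet (wrapping around).
Applying both steps to "samplerj": "me", then "ew".

ew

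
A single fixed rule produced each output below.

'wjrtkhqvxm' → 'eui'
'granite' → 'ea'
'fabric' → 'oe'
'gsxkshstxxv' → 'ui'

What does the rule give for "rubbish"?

Rule — shift every letter 13 places forward in the alphabet (wrapping around) — i.e. ROT13, then keep only the vowels.
For "rubbish", step one produces "ehoovfu"; step two turns that into "eoou".

eoou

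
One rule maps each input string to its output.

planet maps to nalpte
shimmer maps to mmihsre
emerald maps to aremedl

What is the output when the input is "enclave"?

alcneev

Looking at the pairs, the operation is to move the last 2 characters to the front (rotate right by 2), then reverse the string.
"enclave" → "veencla" → "alcneev".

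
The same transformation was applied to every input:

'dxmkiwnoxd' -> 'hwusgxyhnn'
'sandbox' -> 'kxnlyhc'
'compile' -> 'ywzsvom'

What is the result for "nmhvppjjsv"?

wrfzzttcfx

Looking at the pairs, the operation is to shift every letter 10 places forward in the alphabet (wrapping around), then move the first character to the end.
Applying that to "nmhvppjjsv" gives "wrfzzttcfx".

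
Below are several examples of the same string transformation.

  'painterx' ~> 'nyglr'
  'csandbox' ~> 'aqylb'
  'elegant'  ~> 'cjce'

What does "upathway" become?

snyrf

The pattern: delete the last 3 characters, then shift every letter 2 places backward in the alphabet (wrapping around).
"upathway" → "upath" → "snyrf".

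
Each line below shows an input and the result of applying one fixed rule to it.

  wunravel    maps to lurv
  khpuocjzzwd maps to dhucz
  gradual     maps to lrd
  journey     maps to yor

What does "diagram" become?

mig

What's happening: move the last 2 characters to the front (rotate right by 2), then keep every other character starting from the second (positions 2nd, 4th, 6th, ...).
Starting from "diagram": after the first operation, "amdiagr"; after the second, "mig".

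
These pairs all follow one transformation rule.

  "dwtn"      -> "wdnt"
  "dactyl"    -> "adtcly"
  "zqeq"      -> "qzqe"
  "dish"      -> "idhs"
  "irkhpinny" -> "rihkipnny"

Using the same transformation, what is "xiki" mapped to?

The pattern: swap each adjacent pair of characters (1↔2, 3↔4, ...).
So "xiki" becomes "ixik".

ixik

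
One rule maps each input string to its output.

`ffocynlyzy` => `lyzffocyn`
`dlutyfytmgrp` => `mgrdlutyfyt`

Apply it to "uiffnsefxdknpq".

Rule — delete the last character, then move the last 3 characters to the front (rotate right by 3).
For "uiffnsefxdknpq", step one produces "uiffnsefxdknp"; step two turns that into "knpuiffnsefxd".

knpuiffnsefxd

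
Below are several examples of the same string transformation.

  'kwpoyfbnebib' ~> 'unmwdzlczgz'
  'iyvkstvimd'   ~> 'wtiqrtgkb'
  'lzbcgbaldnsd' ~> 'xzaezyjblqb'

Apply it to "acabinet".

ayzglcr

In each case the input is transformed by: delete the first character, then shift every letter 2 places backward in the alphabet (wrapping around).
Applying both steps to "acabinet": "cabinet", then "ayzglcr".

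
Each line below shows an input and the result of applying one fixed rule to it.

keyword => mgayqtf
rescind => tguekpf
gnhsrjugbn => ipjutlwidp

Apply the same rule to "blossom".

dnquuqo

Each output is the input with this applied: shift every letter 2 places forward in the alphabet (wrapping around).
So "blossom" becomes "dnquuqo".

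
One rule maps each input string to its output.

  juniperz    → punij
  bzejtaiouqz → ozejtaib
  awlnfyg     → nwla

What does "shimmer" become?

In each case the input is transformed by: delete the last 3 characters, then swap the first and last characters.
"shimmer" → "shim" → "mhis".

mhis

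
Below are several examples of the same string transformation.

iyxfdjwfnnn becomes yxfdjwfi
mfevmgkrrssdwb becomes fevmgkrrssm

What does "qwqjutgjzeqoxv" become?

What's happening: delete the last 3 characters, then move the first character to the end.
Starting from "qwqjutgjzeqoxv": after the first operation, "qwqjutgjzeq"; after the second, "wqjutgjzeqq".

wqjutgjzeqq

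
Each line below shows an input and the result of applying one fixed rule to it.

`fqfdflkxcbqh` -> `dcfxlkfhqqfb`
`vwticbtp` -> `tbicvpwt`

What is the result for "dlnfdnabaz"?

bfadndzlan

In each case the input is transformed by: take characters alternately from the front and the back (1st, last, 2nd, 2nd-last, ...), then swap the front and back halves of the string.
On "dlnfdnabaz": the first step gives "dzlanbfadn", and the second then gives "bfadndzlan".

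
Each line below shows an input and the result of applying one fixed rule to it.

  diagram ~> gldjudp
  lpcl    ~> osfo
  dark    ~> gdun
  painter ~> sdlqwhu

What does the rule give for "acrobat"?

dfuredw

Each output is the input with this applied: shift every letter 3 places forward in the alphabet (wrapping around).
For "acrobat" the result is "dfuredw".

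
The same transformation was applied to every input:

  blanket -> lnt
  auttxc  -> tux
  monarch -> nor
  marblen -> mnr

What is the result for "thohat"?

ott

In each case the input is transformed by: sort the characters into alphabetical order, then keep only the last 3 characters.
Starting from "thohat": after the first operation, "ahhott"; after the second, "ott".
(Check on "auttxc": → "acttux" → "tux" ✓)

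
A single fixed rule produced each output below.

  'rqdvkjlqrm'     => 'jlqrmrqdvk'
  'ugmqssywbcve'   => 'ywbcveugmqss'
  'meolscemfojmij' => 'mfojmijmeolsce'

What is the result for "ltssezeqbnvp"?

What's happening: swap the front and back halves of the string.
So "ltssezeqbnvp" becomes "eqbnvpltssez".

eqbnvpltssez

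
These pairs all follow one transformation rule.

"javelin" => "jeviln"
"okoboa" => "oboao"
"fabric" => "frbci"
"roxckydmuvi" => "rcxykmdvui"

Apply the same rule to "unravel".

uarevl

What's happening: swap each adjacent pair of characters (1↔2, 3↔4, ...), then delete the first character.
For "unravel", step one produces "nuarevl"; step two turns that into "uarevl".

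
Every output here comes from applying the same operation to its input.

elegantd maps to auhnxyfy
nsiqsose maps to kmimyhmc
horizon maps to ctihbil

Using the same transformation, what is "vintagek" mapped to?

nuayepch

What's happening: shift every letter 6 places backward in the alphabet (wrapping around), then move the first 3 characters to the end (rotate left by 3).
On "vintagek": the first step gives "pchnuaye", and the second then gives "nuayepch".
(Check on "elegantd": → "yfyauhnx" → "auhnxyfy" ✓)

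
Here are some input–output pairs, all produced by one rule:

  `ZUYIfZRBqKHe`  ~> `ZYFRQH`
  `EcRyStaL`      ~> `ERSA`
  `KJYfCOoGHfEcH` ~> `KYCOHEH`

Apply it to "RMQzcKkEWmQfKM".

RQCKWQK

Each output is the input with this applied: keep every other character starting from the first (positions 1st, 3rd, 5th, ...), then convert every letter to uppercase.
Working it through for "RMQzcKkEWmQfKM": intermediate "RQckWQK", final "RQCKWQK".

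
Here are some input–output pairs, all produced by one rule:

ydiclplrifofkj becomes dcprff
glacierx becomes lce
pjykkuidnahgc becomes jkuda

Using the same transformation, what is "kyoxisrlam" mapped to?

yxsl

The rule is to delete the last 2 characters, then keep every other character starting from the second (positions 2nd, 4th, 6th, ...).
For "kyoxisrlam" the result is "yxsl".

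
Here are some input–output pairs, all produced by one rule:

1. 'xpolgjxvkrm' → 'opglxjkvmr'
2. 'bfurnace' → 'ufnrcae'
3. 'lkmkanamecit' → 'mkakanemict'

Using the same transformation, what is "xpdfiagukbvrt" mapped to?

dpifgakuvbtr

The transformation: delete the first character, then swap each adjacent pair of characters (1↔2, 3↔4, ...).
Starting from "xpdfiagukbvrt": after the first operation, "pdfiagukbvrt"; after the second, "dpifgakuvbtr".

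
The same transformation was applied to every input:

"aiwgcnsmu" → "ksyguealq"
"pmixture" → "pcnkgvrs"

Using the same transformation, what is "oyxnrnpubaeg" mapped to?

cemwvlplnszy

Each output is the input with this applied: move the last 2 characters to the front (rotate right by 2), then shift every letter 2 places backward in the alphabet (wrapping around).
For "oyxnrnpubaeg", step one produces "egoyxnrnpuba"; step two turns that into "cemwvlplnszy".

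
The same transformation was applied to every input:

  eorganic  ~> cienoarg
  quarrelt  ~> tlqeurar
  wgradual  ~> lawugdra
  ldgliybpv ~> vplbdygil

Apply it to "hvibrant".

What's happening: move the last character to the front, then take characters alternately from the front and the back (1st, last, 2nd, 2nd-last, ...).
On "hvibrant": the first step gives "thvibran", and the second then gives "tnhavrib".
(Check on "quarrelt": → "tquarrel" → "tlqeurar" ✓)

tnhavrib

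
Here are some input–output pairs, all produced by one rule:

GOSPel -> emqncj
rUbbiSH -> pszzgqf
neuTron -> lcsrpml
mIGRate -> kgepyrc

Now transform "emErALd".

ckcpyjb

In each case the input is transformed by: shift every letter 2 places backward in the alphabet (wrapping around), then convert every letter to lowercase.
Applying both steps to "emErALd": "ckCpYJb", then "ckcpyjb".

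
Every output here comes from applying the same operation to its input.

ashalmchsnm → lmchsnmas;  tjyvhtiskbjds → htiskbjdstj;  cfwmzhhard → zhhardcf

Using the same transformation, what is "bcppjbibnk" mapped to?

Looking at the pairs, the operation is to move the first 2 characters to the end (rotate left by 2), then delete the first 2 characters.
Starting from "bcppjbibnk": after the first operation, "ppjbibnkbc"; after the second, "jbibnkbc".
(Check on "ashalmchsnm": → "halmchsnmas" → "lmchsnmas" ✓)

jbibnkbc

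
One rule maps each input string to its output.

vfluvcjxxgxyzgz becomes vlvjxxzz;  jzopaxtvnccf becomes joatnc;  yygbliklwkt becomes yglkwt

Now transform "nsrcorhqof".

Looking at the pairs, the operation is to keep every other character starting from the first (positions 1st, 3rd, 5th, ...).
"nsrcorhqof" → "nroho".

nroho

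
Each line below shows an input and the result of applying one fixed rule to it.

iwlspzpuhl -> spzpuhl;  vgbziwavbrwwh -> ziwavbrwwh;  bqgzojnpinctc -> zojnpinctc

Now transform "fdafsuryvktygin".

The pattern: delete the first 3 characters.
On "fdafsuryvktygin" that produces "fsuryvktygin".

fsuryvktygin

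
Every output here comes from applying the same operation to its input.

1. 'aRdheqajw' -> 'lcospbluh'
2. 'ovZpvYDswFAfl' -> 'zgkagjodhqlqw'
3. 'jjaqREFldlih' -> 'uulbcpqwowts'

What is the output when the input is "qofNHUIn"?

What's happening: shift every letter 11 places forward in the alphabet (wrapping around), then convert every letter to lowercase.
On "qofNHUIn": the first step gives "bzqYSFTy", and the second then gives "bzqysfty".

bzqysfty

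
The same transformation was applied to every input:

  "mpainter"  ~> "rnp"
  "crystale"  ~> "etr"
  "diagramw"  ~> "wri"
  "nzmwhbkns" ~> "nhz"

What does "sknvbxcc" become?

cbk

In each case the input is transformed by: keep one character in every 3, starting at position 2 (positions 2nd, 5th, 8th, ...), then reverse the string.
Applying both steps to "sknvbxcc": "kbc", then "cbk".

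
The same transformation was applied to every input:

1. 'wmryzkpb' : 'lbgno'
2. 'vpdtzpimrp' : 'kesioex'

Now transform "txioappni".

The pattern: shift every letter 11 places backward in the alphabet (wrapping around), then delete the last 3 characters.
For "txioappni", step one produces "imxdpeecx"; step two turns that into "imxdpe".
(Check on "vpdtzpimrp": → "kesioexbge" → "kesioex" ✓)

imxdpe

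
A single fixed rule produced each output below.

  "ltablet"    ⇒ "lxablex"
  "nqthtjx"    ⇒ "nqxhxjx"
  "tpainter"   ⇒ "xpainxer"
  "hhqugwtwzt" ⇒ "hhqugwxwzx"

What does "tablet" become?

Looking at the pairs, the operation is to replace every "t" with "x".
Applying that to "tablet" gives "xablex".

xablex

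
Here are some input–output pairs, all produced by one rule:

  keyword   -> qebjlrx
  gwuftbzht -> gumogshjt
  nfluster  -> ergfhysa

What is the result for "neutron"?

abeghra

The transformation: reverse the string, then shift every letter 13 places forward in the alphabet (wrapping around) — i.e. ROT13.
Applying that to "neutron" gives "abeghra".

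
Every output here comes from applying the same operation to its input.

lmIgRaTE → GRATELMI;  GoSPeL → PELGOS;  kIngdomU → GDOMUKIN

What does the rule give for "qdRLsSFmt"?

The transformation: move the first 3 characters to the end (rotate left by 3), then convert every letter to uppercase.
On "qdRLsSFmt": the first step gives "LsSFmtqdR", and the second then gives "LSSFMTQDR".

LSSFMTQDR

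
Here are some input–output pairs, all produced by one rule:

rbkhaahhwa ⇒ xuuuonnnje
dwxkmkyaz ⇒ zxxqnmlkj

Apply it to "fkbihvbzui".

xvvusoomih

Looking at the pairs, the operation is to shift every letter 13 places forward in the alphabet (wrapping around) — i.e. ROT13, then sort the characters into reverse alphabetical order.
Starting from "fkbihvbzui": after the first operation, "sxovuiomhv"; after the second, "xvvusoomih".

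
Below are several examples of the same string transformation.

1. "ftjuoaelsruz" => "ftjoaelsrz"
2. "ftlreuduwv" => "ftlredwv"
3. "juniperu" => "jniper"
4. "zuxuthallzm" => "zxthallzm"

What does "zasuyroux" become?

Looking at the pairs, the operation is to remove every "u".
So "zasuyroux" becomes "zasyrox".

zasyrox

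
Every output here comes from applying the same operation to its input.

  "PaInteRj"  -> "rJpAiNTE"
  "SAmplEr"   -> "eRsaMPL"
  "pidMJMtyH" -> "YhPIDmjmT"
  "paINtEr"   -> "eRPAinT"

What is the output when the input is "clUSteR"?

ErCLusT

The rule is to move the last 2 characters to the front (rotate right by 2), then flip the case of every letter.
Doing the same to "clUSteR": "ErCLusT".
(Check on "pidMJMtyH": → "yHpidMJMt" → "YhPIDmjmT" ✓)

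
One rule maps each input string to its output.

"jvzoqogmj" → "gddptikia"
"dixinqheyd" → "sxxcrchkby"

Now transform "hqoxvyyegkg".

In each case the input is transformed by: move the last 2 characters to the front (rotate right by 2), then shift every letter 6 places backward in the alphabet (wrapping around).
For "hqoxvyyegkg", step one produces "kghqoxvyyeg"; step two turns that into "eabkirpssya".

eabkirpssya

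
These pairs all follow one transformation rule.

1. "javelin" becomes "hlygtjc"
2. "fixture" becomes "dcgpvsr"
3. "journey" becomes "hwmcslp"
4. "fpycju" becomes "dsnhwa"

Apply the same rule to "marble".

Looking at the pairs, the operation is to take characters alternately from the front and the back (1st, last, 2nd, 2nd-last, ...), then shift every letter 2 places backward in the alphabet (wrapping around).
Starting from "marble": after the first operation, "mealrb"; after the second, "kcyjpz".

kcyjpz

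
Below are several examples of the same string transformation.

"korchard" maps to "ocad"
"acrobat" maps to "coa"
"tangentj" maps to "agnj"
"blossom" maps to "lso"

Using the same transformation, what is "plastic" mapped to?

The rule is to keep every other character starting from the second (positions 2nd, 4th, 6th, ...).
Doing the same to "plastic": "lsi".

lsi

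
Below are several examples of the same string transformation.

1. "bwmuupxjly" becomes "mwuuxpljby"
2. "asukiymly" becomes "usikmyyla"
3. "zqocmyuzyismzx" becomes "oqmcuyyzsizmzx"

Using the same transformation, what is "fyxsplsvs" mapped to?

What's happening: move the first character to the end, then swap each adjacent pair of characters (1↔2, 3↔4, ...).
On "fyxsplsvs": the first step gives "yxsplsvsf", and the second then gives "xypsslsvf".
(Check on "asukiymly": → "sukiymlya" → "usikmyyla" ✓)

xypsslsvf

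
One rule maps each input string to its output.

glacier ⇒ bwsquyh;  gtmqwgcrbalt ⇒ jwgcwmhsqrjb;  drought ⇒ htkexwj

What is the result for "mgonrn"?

wcdedh

The rule is to shift every letter 10 places backward in the alphabet (wrapping around), then swap each adjacent pair of characters (1↔2, 3↔4, ...).
On "mgonrn": the first step gives "cwedhd", and the second then gives "wcdedh".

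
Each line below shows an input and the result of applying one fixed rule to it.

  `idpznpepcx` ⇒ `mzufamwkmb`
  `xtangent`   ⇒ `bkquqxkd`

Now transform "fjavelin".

ifkcgxsb

The transformation: move the last 3 characters to the front (rotate right by 3), then shift every letter 3 places backward in the alphabet (wrapping around).
"fjavelin" → "linfjave" → "ifkcgxsb".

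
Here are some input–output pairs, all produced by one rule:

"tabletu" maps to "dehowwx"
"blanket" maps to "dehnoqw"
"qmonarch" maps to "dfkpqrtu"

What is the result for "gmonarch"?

dfjkpqru

The transformation: sort the characters into alphabetical order, then shift every letter 3 places forward in the alphabet (wrapping around).
"gmonarch" → "dfjkpqru".
(Check on "qmonarch": → "achmnoqr" → "dfkpqrtu" ✓)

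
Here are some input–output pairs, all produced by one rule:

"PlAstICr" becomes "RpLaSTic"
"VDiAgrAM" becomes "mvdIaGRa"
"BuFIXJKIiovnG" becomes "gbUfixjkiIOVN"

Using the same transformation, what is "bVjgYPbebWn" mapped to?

NBvJGypBEBw

The transformation: move the last character to the front, then flip the case of every letter.
Starting from "bVjgYPbebWn": after the first operation, "nbVjgYPbebW"; after the second, "NBvJGypBEBw".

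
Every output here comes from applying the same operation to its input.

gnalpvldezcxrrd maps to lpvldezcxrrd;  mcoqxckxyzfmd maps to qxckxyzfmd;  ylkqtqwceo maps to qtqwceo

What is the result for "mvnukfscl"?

The transformation: delete the first 3 characters.
Doing the same to "mvnukfscl": "ukfscl".

ukfscl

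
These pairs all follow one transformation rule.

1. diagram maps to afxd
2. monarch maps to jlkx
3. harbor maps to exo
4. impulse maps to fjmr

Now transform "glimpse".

difj

What's happening: delete the last 3 characters, then shift every letter 3 places backward in the alphabet (wrapping around).
Starting from "glimpse": after the first operation, "glim"; after the second, "difj".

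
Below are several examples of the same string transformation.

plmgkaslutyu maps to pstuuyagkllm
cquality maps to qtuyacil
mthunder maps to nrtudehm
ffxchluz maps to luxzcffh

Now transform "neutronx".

rtuxenno

Looking at the pairs, the operation is to sort the characters into alphabetical order, then swap the front and back halves of the string.
Working it through for "neutronx": intermediate "ennortux", final "rtuxenno".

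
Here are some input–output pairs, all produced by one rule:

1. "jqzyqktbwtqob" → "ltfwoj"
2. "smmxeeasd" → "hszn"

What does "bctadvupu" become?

xvqk

Each output is the input with this applied: shift every letter 5 places backward in the alphabet (wrapping around), then keep every other character starting from the second (positions 2nd, 4th, 6th, ...).
For "bctadvupu", step one produces "wxovyqpkp"; step two turns that into "xvqk".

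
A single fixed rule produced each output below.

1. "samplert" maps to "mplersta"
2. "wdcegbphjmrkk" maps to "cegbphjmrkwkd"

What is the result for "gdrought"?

The rule is to swap the first and last characters, then move the first 2 characters to the end (rotate left by 2).
On "gdrought" that produces "roughgtd".

roughgtd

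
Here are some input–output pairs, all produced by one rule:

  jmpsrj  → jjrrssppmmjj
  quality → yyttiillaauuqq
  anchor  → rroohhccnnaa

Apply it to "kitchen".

nneehhccttiikk

Each output is the input with this applied: reverse the string, then double every character.
Doing the same to "kitchen": "nneehhccttiikk".
(Check on "jmpsrj": → "jrspmj" → "jjrrssppmmjj" ✓)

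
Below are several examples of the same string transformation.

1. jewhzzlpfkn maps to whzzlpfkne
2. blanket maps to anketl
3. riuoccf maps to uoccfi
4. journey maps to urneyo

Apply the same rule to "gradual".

adualr

Each output is the input with this applied: delete the first character, then move the first character to the end.
Starting from "gradual": after the first operation, "radual"; after the second, "adualr".
(Check on "jewhzzlpfkn": → "ewhzzlpfkn" → "whzzlpfkne" ✓)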